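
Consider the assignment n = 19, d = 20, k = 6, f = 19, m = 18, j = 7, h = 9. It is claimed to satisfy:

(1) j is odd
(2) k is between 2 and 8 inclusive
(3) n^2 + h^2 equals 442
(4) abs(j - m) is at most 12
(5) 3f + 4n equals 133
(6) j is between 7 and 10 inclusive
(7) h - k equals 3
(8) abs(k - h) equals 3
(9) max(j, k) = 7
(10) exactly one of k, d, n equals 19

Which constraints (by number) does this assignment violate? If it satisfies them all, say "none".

(1) j = 7 is odd — OK.
(2) k = 6 lies in [2, 8] — OK.
(3) n^2 + h^2 = 19^2 + 9^2 = 361 + 81 = 442 — OK.
(4) abs(7 - 18) = 11; 11 ≤ 12 — OK.
(5) 3f + 4n = 3(19) + 4(19) = 133 — OK.
(6) j = 7 lies in [7, 10] — OK.
(7) h - k = 9 - 6 = 3 — OK.
(8) abs(6 - 9) = 3 — OK.
(9) max(7, 6) = 7 — OK.
(10) k=6, d=20, n=19; 1 of them equals 19 — OK.

All constraints are satisfied.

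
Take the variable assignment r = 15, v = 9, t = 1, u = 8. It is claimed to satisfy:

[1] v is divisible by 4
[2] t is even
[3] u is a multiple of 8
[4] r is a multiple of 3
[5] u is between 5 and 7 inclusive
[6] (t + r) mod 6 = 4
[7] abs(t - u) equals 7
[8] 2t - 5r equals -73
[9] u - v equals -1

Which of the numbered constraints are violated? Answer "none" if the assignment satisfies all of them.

Constraints 1, 2, and 5 do not hold.

[1] 9 = 4*2 + 1, so 4 does not divide 9 — does not hold.
[2] t = 1 is odd — does not hold.
[3] 8 / 8 = 1, so 8 divides 8 — holds.
[4] 15 / 3 = 5, so 3 divides 15 — holds.
[5] u = 8 is outside [5, 7] — does not hold.
[6] t + r = 16; 16 mod 6 = 4 — holds.
[7] abs(1 - 8) = 7 — holds.
[8] 2t - 5r = 2(1) - 5(15) = -73 — holds.
[9] u - v = 8 - 9 = -1 — holds.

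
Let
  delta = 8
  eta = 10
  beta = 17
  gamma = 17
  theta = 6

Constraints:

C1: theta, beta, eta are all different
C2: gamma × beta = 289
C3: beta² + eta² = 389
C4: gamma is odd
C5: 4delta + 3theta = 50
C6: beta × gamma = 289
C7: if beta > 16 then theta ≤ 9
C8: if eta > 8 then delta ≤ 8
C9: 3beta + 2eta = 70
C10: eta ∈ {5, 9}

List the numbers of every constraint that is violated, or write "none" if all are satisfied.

No — constraints 9 and 10 are not satisfied.

C1: values 6, 17, 10 are pairwise distinct — holds.
C2: gamma × beta = 17 × 17 = 289 — holds.
C3: beta² + eta² = 17² + 10² = 289 + 100 = 389 — holds.
C4: gamma = 17 is odd — holds.
C5: 4delta + 3theta = 4(8) + 3(6) = 50 — holds.
C6: beta × gamma = 17 × 17 = 289 — holds.
C7: beta = 17 > 16, so we need theta ≤ 9; theta = 6 ≤ 9 — holds.
C8: eta = 10 > 8, so we need delta ≤ 8; delta = 8 ≤ 8 — holds.
C9: 3beta + 2eta = 3(17) + 2(10) = 71, not 70 — fails.
C10: eta = 10 is not in {5, 9} — fails.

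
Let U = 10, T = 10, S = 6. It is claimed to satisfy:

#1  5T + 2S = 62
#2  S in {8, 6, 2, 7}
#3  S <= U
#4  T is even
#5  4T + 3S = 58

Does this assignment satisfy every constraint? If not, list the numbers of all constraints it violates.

All constraints are satisfied.

#1 5T + 2S = 5(10) + 2(6) = 62 — holds.
#2 S = 6 is in {8, 6, 2, 7} — holds.
#3 S = 6, U = 10; 6 ≤ 10 — holds.
#4 T = 10 is even — holds.
#5 4T + 3S = 4(10) + 3(6) = 58 — holds.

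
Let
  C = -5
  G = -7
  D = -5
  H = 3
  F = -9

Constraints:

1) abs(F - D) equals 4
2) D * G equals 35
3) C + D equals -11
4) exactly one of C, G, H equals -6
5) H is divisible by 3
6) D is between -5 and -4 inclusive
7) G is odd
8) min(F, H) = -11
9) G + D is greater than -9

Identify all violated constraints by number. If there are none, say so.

1) abs(-9 - (-5)) = 4 — satisfied.
2) D * G = -5 * (-7) = 35 — satisfied.
3) C + D = -5 + (-5) = -10, not -11 — violated.
4) C=-5, G=-7, H=3; 0 of them equal -6, not exactly one — violated.
5) 3 / 3 = 1, so 3 divides 3 — satisfied.
6) D = -5 lies in [-5, -4] — satisfied.
7) G = -7 is odd — satisfied.
8) min(-9, 3) = -9, not -11 — violated.
9) G + D = -7 + (-5) = -12; -12 ≤ -9, bound -9 not met — violated.

Violated: 3, 4, 8, and 9.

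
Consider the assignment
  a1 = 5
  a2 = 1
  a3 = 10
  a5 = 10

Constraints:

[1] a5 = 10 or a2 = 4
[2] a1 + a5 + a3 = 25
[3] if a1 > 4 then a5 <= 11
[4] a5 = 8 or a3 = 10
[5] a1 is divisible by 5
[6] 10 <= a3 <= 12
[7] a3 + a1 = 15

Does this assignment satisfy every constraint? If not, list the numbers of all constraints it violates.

All constraints are satisfied.

[1] a5 = 10 = 10 (first disjunct)  OK
[2] a1 + a5 + a3 = 5 + 10 + 10 = 25  OK
[3] a1 = 5 > 4, so we need a5 ≤ 11; a5 = 10 ≤ 11  OK
[4] a5 = 10 ≠ 8, but a3 = 10 = 10 (second disjunct)  OK
[5] 5 / 5 = 1, so 5 divides 5  OK
[6] a3 = 10 lies in [10, 12]  OK
[7] a3 + a1 = 10 + 5 = 15  OK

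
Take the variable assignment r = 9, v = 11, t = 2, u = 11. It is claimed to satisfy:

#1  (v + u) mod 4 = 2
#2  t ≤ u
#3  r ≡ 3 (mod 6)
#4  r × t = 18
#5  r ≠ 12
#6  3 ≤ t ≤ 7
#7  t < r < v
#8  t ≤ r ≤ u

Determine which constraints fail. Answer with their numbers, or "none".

Constraint 6 does not hold.

#1 v + u = 22; 22 mod 4 = 2 — holds.
#2 t = 2, u = 11; 2 ≤ 11 — holds.
#3 9 mod 6 = 3 — holds.
#4 r × t = 9 × 2 = 18 — holds.
#5 r = 9, and 9 ≠ 12 — holds.
#6 t = 2 is outside [3, 7] — fails.
#7 values 2 < 9 < 11 — holds.
#8 values 2 ≤ 9 ≤ 11 — holds.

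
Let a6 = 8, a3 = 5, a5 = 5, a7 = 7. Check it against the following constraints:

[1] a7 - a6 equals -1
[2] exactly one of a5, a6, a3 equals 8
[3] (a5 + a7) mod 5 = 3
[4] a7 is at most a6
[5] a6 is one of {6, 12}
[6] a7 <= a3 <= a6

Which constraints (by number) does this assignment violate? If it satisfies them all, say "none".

[1] a7 - a6 = 7 - 8 = -1 — satisfied.
[2] a5=5, a6=8, a3=5; 1 of them equals 8 — satisfied.
[3] a5 + a7 = 12; 12 mod 5 = 2, not 3 — violated.
[4] a7 = 7, a6 = 8; 7 ≤ 8 — satisfied.
[5] a6 = 8 is not in {6, 12} — violated.
[6] values 7, 5, 8; a7 = 7 is not <= a3 = 5 — violated.

Constraints 3, 5, and 6 are violated.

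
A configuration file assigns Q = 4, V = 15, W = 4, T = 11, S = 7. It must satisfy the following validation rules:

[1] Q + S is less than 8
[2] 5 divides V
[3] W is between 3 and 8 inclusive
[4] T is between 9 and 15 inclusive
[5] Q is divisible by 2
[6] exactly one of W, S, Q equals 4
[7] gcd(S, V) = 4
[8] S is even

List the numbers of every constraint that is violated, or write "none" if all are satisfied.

Constraints 1, 6, 7, 8 are violated.

[1] Q + S = 4 + 7 = 11; 11 ≥ 8, bound 8 not met — violated.
[2] 15 / 5 = 3, so 5 divides 15 — satisfied.
[3] W = 4 lies in [3, 8] — satisfied.
[4] T = 11 lies in [9, 15] — satisfied.
[5] 4 / 2 = 2, so 2 divides 4 — satisfied.
[6] W=4, S=7, Q=4; 2 of them equal 4, not exactly one — violated.
[7] gcd(7, 15) = 1, not 4 — violated.
[8] S = 7 is odd — violated.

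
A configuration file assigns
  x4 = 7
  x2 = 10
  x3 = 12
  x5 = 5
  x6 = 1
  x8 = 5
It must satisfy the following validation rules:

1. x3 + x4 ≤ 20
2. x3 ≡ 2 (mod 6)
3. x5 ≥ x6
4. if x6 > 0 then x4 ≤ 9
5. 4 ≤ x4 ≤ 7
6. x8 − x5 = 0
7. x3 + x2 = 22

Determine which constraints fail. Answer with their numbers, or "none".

Violated: 2.

1. x3 + x4 = 12 + 7 = 19; 19 ≤ 20 — holds.
2. 12 mod 6 = 0, not 2 — does not hold.
3. x5 = 5, x6 = 1; 5 ≥ 1 — holds.
4. x6 = 1 > 0, so we need x4 ≤ 9; x4 = 7 ≤ 9 — holds.
5. x4 = 7 lies in [4, 7] — holds.
6. x8 − x5 = 5 − 5 = 0 — holds.
7. x3 + x2 = 12 + 10 = 22 — holds.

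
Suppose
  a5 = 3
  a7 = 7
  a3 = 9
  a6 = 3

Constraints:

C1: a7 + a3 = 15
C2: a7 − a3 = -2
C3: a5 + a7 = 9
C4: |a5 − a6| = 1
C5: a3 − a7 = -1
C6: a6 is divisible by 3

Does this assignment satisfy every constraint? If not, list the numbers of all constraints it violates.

C1: a7 + a3 = 7 + 9 = 16, not 15  no
C2: a7 − a3 = 7 − 9 = -2  yes
C3: a5 + a7 = 3 + 7 = 10, not 9  no
C4: |3 − 3| = 0, not 1  no
C5: a3 − a7 = 9 − 7 = 2, not -1  no
C6: 3 / 3 = 1, so 3 divides 3  yes

No — constraints 1, 3, 4, and 5 are not satisfied.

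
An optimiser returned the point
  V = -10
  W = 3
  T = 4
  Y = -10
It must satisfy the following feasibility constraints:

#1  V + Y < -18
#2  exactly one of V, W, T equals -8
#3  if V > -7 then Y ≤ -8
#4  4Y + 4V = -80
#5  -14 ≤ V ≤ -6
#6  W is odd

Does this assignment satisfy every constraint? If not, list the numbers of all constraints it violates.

Violated: 2.

#1 V + Y = -10 + (-10) = -20; -20 < -18 — holds.
#2 V=-10, W=3, T=4; 0 of them equal -8, not exactly one — does not hold.
#3 V = -10, not > -7; antecedent false, conditional vacuously true — holds.
#4 4Y + 4V = 4(-10) + 4(-10) = -80 — holds.
#5 V = -10 lies in [-14, -6] — holds.
#6 W = 3 is odd — holds.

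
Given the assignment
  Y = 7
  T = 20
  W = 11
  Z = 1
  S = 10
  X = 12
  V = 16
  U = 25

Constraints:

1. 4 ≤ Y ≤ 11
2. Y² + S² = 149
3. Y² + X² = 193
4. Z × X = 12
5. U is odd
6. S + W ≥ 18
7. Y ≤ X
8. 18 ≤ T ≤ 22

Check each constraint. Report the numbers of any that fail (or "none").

1. Y = 7 lies in [4, 11]  ✔
2. Y² + S² = 7² + 10² = 49 + 100 = 149  ✔
3. Y² + X² = 7² + 12² = 49 + 144 = 193  ✔
4. Z × X = 1 × 12 = 12  ✔
5. U = 25 is odd  ✔
6. S + W = 10 + 11 = 21; 21 ≥ 18  ✔
7. Y = 7, X = 12; 7 ≤ 12  ✔
8. T = 20 lies in [18, 22]  ✔

The assignment satisfies every constraint.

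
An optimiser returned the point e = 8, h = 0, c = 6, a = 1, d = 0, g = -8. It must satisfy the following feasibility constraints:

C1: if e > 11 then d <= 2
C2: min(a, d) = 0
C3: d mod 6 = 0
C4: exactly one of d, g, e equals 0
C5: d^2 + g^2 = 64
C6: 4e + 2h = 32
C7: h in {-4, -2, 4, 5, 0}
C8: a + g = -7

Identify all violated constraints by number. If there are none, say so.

C1: e = 8, not > 11; antecedent false, conditional vacuously true  true
C2: min(1, 0) = 0  true
C3: 0 mod 6 = 0  true
C4: d=0, g=-8, e=8; 1 of them equals 0  true
C5: d^2 + g^2 = 0^2 + (-8)^2 = 0 + 64 = 64  true
C6: 4e + 2h = 4(8) + 2(0) = 32  true
C7: h = 0 is in {-4, -2, 4, 5, 0}  true
C8: a + g = 1 + (-8) = -7  true

All constraints are satisfied.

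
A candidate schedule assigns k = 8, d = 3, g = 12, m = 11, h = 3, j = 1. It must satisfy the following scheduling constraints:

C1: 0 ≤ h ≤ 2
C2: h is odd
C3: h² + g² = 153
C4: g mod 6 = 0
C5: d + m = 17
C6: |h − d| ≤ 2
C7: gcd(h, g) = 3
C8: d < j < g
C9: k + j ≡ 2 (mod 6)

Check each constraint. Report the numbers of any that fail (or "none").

Constraints 1, 5, 8, 9 are violated.

C1: h = 3 is outside [0, 2] — violated.
C2: h = 3 is odd — satisfied.
C3: h² + g² = 3² + 12² = 9 + 144 = 153 — satisfied.
C4: 12 mod 6 = 0 — satisfied.
C5: d + m = 3 + 11 = 14, not 17 — violated.
C6: |3 − 3| = 0; 0 ≤ 2 — satisfied.
C7: gcd(3, 12) = 3 — satisfied.
C8: values 3, 1, 12; d = 3 is not < j = 1 — violated.
C9: k + j = 9; 9 mod 6 = 3, not 2 — violated.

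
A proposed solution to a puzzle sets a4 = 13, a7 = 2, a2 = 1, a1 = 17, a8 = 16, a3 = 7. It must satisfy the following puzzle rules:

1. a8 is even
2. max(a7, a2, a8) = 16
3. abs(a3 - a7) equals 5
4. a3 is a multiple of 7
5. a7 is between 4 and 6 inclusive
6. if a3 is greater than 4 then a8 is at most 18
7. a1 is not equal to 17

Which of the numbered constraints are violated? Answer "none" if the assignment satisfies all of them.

1. a8 = 16 is even — holds.
2. max(2, 1, 16) = 16 — holds.
3. abs(7 - 2) = 5 — holds.
4. 7 / 7 = 1, so 7 divides 7 — holds.
5. a7 = 2 is outside [4, 6] — does not hold.
6. a3 = 7 > 4, so we need a8 ≤ 18; a8 = 16 ≤ 18 — holds.
7. a1 = 17, but 17 is required to differ — does not hold.

Constraints 5, 7 are violated.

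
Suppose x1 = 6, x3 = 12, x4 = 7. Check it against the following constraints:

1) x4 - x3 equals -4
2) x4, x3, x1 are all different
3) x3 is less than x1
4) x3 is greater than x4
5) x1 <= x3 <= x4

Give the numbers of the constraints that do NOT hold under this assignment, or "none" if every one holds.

1) x4 - x3 = 7 - 12 = -5, not -4 — violated.
2) values 7, 12, 6 are pairwise distinct — satisfied.
3) x3 = 12, x1 = 6; 12 ≥ 6 (want <) — violated.
4) x3 = 12, x4 = 7; 12 > 7 — satisfied.
5) values 6, 12, 7; x3 = 12 is not <= x4 = 7 — violated.

No — constraints 1, 3, and 5 are not satisfied.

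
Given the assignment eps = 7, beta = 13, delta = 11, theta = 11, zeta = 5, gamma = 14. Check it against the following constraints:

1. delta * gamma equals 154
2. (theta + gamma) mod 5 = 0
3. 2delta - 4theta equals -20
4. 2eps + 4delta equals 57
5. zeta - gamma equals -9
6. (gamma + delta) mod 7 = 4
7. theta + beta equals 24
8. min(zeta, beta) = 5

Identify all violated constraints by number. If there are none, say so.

No — constraints 3, 4 are not satisfied.

1. delta * gamma = 11 * 14 = 154 — satisfied.
2. theta + gamma = 25; 25 mod 5 = 0 — satisfied.
3. 2delta - 4theta = 2(11) - 4(11) = -22, not -20 — violated.
4. 2eps + 4delta = 2(7) + 4(11) = 58, not 57 — violated.
5. zeta - gamma = 5 - 14 = -9 — satisfied.
6. gamma + delta = 25; 25 mod 7 = 4 — satisfied.
7. theta + beta = 11 + 13 = 24 — satisfied.
8. min(5, 13) = 5 — satisfied.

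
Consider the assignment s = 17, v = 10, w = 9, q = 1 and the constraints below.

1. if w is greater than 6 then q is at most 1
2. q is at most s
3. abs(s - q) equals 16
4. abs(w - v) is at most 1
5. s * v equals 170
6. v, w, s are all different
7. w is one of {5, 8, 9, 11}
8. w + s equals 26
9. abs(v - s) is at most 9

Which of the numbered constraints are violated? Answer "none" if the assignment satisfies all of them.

Yes — all constraints hold.

1. w = 9 > 6, so we need q ≤ 1; q = 1 ≤ 1 — satisfied.
2. q = 1, s = 17; 1 ≤ 17 — satisfied.
3. abs(17 - 1) = 16 — satisfied.
4. abs(9 - 10) = 1; 1 ≤ 1 — satisfied.
5. s * v = 17 * 10 = 170 — satisfied.
6. values 10, 9, 17 are pairwise distinct — satisfied.
7. w = 9 is in {5, 8, 9, 11} — satisfied.
8. w + s = 9 + 17 = 26 — satisfied.
9. abs(10 - 17) = 7; 7 ≤ 9 — satisfied.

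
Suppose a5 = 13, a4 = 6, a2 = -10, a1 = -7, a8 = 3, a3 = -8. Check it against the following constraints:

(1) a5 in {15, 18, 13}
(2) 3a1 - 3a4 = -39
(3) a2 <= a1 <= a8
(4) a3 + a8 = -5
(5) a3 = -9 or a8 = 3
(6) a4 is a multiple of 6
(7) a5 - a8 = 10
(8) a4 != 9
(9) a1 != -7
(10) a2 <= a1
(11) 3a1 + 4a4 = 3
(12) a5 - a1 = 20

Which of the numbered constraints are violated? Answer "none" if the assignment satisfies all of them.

(1) a5 = 13 is in {15, 18, 13}  true
(2) 3a1 - 3a4 = 3(-7) - 3(6) = -39  true
(3) values -10 <= -7 <= 3  true
(4) a3 + a8 = -8 + 3 = -5  true
(5) a3 = -8 ≠ -9, but a8 = 3 = 3 (second disjunct)  true
(6) 6 / 6 = 1, so 6 divides 6  true
(7) a5 - a8 = 13 - 3 = 10  true
(8) a4 = 6, and 6 ≠ 9  true
(9) a1 = -7, but -7 is required to differ  false
(10) a2 = -10, a1 = -7; -10 ≤ -7  true
(11) 3a1 + 4a4 = 3(-7) + 4(6) = 3  true
(12) a5 - a1 = 13 - (-7) = 20  true

Constraint 9 does not hold.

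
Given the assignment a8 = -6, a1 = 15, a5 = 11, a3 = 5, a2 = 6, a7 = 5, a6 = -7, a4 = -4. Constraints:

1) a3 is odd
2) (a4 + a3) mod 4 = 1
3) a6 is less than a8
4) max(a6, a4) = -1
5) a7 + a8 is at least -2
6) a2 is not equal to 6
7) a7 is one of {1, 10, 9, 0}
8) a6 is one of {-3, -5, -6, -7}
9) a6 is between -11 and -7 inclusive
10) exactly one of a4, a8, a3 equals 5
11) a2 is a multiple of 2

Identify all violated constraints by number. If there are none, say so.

1) a3 = 5 is odd — holds.
2) a4 + a3 = 1; 1 mod 4 = 1 — holds.
3) a6 = -7, a8 = -6; -7 < -6 — holds.
4) max(-7, -4) = -4, not -1 — fails.
5) a7 + a8 = 5 + (-6) = -1; -1 ≥ -2 — holds.
6) a2 = 6, but 6 is required to differ — fails.
7) a7 = 5 is not in {1, 10, 9, 0} — fails.
8) a6 = -7 is in {-3, -5, -6, -7} — holds.
9) a6 = -7 lies in [-11, -7] — holds.
10) a4=-4, a8=-6, a3=5; 1 of them equals 5 — holds.
11) 6 / 2 = 3, so 2 divides 6 — holds.

Violated: 4, 6, 7.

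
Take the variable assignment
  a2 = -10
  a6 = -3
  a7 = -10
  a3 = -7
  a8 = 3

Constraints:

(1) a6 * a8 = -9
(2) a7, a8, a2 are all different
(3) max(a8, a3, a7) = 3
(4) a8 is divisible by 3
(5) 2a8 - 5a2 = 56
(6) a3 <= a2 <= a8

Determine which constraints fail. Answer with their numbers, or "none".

The assignment fails constraints 2, 6.

(1) a6 * a8 = -3 * 3 = -9 — satisfied.
(2) a7 = a2 = -10, not all different — violated.
(3) max(3, -7, -10) = 3 — satisfied.
(4) 3 / 3 = 1, so 3 divides 3 — satisfied.
(5) 2a8 - 5a2 = 2(3) - 5(-10) = 56 — satisfied.
(6) values -7, -10, 3; a3 = -7 is not <= a2 = -10 — violated.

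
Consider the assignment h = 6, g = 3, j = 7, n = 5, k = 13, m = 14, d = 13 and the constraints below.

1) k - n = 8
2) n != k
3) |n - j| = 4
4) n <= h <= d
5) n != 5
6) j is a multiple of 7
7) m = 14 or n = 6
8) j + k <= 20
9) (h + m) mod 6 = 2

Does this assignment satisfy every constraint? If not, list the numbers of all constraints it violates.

Constraints 3 and 5 are violated.

1) k - n = 13 - 5 = 8 — holds.
2) n = 5, k = 13; distinct — holds.
3) |5 - 7| = 2, not 4 — does not hold.
4) values 5 <= 6 <= 13 — holds.
5) n = 5, but 5 is required to differ — does not hold.
6) 7 / 7 = 1, so 7 divides 7 — holds.
7) m = 14 = 14 (first disjunct) — holds.
8) j + k = 7 + 13 = 20; 20 ≤ 20 — holds.
9) h + m = 20; 20 mod 6 = 2 — holds.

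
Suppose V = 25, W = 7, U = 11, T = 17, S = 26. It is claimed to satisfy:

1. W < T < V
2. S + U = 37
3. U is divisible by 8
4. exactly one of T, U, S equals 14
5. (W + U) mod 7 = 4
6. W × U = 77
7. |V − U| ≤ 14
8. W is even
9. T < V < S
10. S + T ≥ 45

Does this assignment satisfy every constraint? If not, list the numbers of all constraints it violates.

Violated: 3, 4, 8, and 10.

1. values 7 < 17 < 25  yes
2. S + U = 26 + 11 = 37  yes
3. 11 = 8×1 + 3, so 8 does not divide 11  no
4. T=17, U=11, S=26; 0 of them equal 14, not exactly one  no
5. W + U = 18; 18 mod 7 = 4  yes
6. W × U = 7 × 11 = 77  yes
7. |25 − 11| = 14; 14 ≤ 14  yes
8. W = 7 is odd  no
9. values 17 < 25 < 26  yes
10. S + T = 26 + 17 = 43; 43 < 45, bound 45 not met  no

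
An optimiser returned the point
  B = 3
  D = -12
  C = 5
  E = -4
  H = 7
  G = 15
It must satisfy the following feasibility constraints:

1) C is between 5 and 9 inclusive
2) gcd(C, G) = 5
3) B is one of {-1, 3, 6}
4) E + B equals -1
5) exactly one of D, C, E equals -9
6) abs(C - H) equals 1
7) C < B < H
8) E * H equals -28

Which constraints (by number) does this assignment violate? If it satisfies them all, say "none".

No — constraints 5, 6, and 7 are not satisfied.

1) C = 5 lies in [5, 9]  true
2) gcd(5, 15) = 5  true
3) B = 3 is in {-1, 3, 6}  true
4) E + B = -4 + 3 = -1  true
5) D=-12, C=5, E=-4; 0 of them equal -9, not exactly one  false
6) abs(5 - 7) = 2, not 1  false
7) values 5, 3, 7; C = 5 is not < B = 3  false
8) E * H = -4 * 7 = -28  true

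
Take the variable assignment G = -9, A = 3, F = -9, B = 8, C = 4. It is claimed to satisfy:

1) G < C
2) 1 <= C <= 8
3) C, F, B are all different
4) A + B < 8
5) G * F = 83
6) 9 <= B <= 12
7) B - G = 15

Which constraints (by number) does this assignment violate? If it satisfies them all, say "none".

1) G = -9, C = 4; -9 < 4 — satisfied.
2) C = 4 lies in [1, 8] — satisfied.
3) values 4, -9, 8 are pairwise distinct — satisfied.
4) A + B = 3 + 8 = 11; 11 ≥ 8, bound 8 not met — violated.
5) G * F = -9 * (-9) = 81, not 83 — violated.
6) B = 8 is outside [9, 12] — violated.
7) B - G = 8 - (-9) = 17, not 15 — violated.

No — constraints 4, 5, 6, and 7 are not satisfied.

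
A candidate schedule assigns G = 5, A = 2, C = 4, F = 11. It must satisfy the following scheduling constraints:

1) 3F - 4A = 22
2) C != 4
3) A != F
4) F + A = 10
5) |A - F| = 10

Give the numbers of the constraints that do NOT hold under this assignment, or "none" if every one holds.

1) 3F - 4A = 3(11) - 4(2) = 25, not 22 — violated.
2) C = 4, but 4 is required to differ — violated.
3) A = 2, F = 11; distinct — satisfied.
4) F + A = 11 + 2 = 13, not 10 — violated.
5) |2 - 11| = 9, not 10 — violated.

The assignment fails constraints 1, 2, 4, and 5.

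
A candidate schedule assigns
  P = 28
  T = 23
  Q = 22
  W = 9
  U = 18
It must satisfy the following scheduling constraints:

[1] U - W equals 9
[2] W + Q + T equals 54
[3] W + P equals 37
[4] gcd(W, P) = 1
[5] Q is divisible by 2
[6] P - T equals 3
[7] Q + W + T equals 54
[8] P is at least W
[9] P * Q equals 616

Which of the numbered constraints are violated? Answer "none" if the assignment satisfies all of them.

[1] U - W = 18 - 9 = 9 — OK.
[2] W + Q + T = 9 + 22 + 23 = 54 — OK.
[3] W + P = 9 + 28 = 37 — OK.
[4] gcd(9, 28) = 1 — OK.
[5] 22 / 2 = 11, so 2 divides 22 — OK.
[6] P - T = 28 - 23 = 5, not 3 — violated.
[7] Q + W + T = 22 + 9 + 23 = 54 — OK.
[8] P = 28, W = 9; 28 ≥ 9 — OK.
[9] P * Q = 28 * 22 = 616 — OK.

The assignment fails constraint 6.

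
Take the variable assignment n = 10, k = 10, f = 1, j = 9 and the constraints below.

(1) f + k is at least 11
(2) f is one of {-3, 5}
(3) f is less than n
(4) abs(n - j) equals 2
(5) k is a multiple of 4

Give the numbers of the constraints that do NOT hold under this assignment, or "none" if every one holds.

No — constraints 2, 4, 5 are not satisfied.

(1) f + k = 1 + 10 = 11; 11 ≥ 11 — holds.
(2) f = 1 is not in {-3, 5} — fails.
(3) f = 1, n = 10; 1 < 10 — holds.
(4) abs(10 - 9) = 1, not 2 — fails.
(5) 10 = 4*2 + 2, so 4 does not divide 10 — fails.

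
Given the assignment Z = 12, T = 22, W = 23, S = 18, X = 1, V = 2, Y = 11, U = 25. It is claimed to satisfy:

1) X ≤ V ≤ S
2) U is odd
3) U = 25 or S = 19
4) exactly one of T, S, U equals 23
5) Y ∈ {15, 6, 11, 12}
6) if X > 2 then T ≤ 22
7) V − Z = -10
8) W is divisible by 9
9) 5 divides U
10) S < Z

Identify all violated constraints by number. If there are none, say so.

Constraints 4, 8, and 10 are violated.

1) values 1 ≤ 2 ≤ 18 — OK.
2) U = 25 is odd — OK.
3) U = 25 = 25 (first disjunct) — OK.
4) T=22, S=18, U=25; 0 of them equal 23, not exactly one — violated.
5) Y = 11 is in {15, 6, 11, 12} — OK.
6) X = 1, not > 2; antecedent false, conditional vacuously true — OK.
7) V − Z = 2 − 12 = -10 — OK.
8) 23 = 9×2 + 5, so 9 does not divide 23 — violated.
9) 25 / 5 = 5, so 5 divides 25 — OK.
10) S = 18, Z = 12; 18 ≥ 12 (want <) — violated.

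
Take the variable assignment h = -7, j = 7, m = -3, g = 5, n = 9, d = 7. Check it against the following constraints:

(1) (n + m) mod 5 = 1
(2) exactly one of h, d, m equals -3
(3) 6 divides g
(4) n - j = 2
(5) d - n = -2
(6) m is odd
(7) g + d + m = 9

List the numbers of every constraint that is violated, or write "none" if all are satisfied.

Constraint 3 is violated.

(1) n + m = 6; 6 mod 5 = 1 — satisfied.
(2) h=-7, d=7, m=-3; 1 of them equals -3 — satisfied.
(3) 5 = 6*0 + 5, so 6 does not divide 5 — violated.
(4) n - j = 9 - 7 = 2 — satisfied.
(5) d - n = 7 - 9 = -2 — satisfied.
(6) m = -3 is odd — satisfied.
(7) g + d + m = 5 + 7 + (-3) = 9 — satisfied.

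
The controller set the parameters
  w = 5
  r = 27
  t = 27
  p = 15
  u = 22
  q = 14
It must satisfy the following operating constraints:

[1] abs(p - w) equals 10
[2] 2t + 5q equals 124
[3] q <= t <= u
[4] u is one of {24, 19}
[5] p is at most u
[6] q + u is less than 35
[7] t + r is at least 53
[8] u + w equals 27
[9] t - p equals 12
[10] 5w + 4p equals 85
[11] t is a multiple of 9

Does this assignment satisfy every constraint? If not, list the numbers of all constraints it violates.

The assignment fails constraints 3, 4, and 6.

[1] abs(15 - 5) = 10 — holds.
[2] 2t + 5q = 2(27) + 5(14) = 124 — holds.
[3] values 14, 27, 22; t = 27 is not <= u = 22 — fails.
[4] u = 22 is not in {24, 19} — fails.
[5] p = 15, u = 22; 15 ≤ 22 — holds.
[6] q + u = 14 + 22 = 36; 36 ≥ 35, bound 35 not met — fails.
[7] t + r = 27 + 27 = 54; 54 ≥ 53 — holds.
[8] u + w = 22 + 5 = 27 — holds.
[9] t - p = 27 - 15 = 12 — holds.
[10] 5w + 4p = 5(5) + 4(15) = 85 — holds.
[11] 27 / 9 = 3, so 9 divides 27 — holds.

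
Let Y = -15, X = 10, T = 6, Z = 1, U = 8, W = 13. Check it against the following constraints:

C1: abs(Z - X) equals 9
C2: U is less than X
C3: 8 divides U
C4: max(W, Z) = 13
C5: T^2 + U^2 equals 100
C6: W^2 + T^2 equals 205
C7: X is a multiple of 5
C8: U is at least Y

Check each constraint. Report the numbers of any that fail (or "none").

Yes — all constraints hold.

C1: abs(1 - 10) = 9  OK
C2: U = 8, X = 10; 8 < 10  OK
C3: 8 / 8 = 1, so 8 divides 8  OK
C4: max(13, 1) = 13  OK
C5: T^2 + U^2 = 6^2 + 8^2 = 36 + 64 = 100  OK
C6: W^2 + T^2 = 13^2 + 6^2 = 169 + 36 = 205  OK
C7: 10 / 5 = 2, so 5 divides 10  OK
C8: U = 8, Y = -15; 8 ≥ -15  OK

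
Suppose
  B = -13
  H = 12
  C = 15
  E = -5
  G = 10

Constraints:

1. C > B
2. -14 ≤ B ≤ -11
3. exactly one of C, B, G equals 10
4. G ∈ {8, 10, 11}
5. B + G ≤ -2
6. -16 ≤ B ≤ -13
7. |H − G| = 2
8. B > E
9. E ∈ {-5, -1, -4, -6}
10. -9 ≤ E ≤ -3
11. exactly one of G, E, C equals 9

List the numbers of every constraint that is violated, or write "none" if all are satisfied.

1. C = 15, B = -13; 15 > -13  holds
2. B = -13 lies in [-14, -11]  holds
3. C=15, B=-13, G=10; 1 of them equals 10  holds
4. G = 10 is in {8, 10, 11}  holds
5. B + G = -13 + 10 = -3; -3 ≤ -2  holds
6. B = -13 lies in [-16, -13]  holds
7. |12 − 10| = 2  holds
8. B = -13, E = -5; -13 ≤ -5 (want >)  fails
9. E = -5 is in {-5, -1, -4, -6}  holds
10. E = -5 lies in [-9, -3]  holds
11. G=10, E=-5, C=15; 0 of them equal 9, not exactly one  fails

Violated: 8, 11.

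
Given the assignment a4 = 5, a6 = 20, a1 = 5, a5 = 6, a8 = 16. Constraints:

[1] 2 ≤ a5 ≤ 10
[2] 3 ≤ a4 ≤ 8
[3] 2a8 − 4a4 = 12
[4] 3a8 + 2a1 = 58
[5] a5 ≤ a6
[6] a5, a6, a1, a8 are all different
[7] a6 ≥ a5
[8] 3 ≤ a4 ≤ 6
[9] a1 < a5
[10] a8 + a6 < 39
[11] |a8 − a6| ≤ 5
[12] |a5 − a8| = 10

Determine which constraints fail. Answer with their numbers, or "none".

[1] a5 = 6 lies in [2, 10]  holds
[2] a4 = 5 lies in [3, 8]  holds
[3] 2a8 − 4a4 = 2(16) − 4(5) = 12  holds
[4] 3a8 + 2a1 = 3(16) + 2(5) = 58  holds
[5] a5 = 6, a6 = 20; 6 ≤ 20  holds
[6] values 6, 20, 5, 16 are pairwise distinct  holds
[7] a6 = 20, a5 = 6; 20 ≥ 6  holds
[8] a4 = 5 lies in [3, 6]  holds
[9] a1 = 5, a5 = 6; 5 < 6  holds
[10] a8 + a6 = 16 + 20 = 36; 36 < 39  holds
[11] |16 − 20| = 4; 4 ≤ 5  holds
[12] |6 − 16| = 10  holds

None — every constraint holds.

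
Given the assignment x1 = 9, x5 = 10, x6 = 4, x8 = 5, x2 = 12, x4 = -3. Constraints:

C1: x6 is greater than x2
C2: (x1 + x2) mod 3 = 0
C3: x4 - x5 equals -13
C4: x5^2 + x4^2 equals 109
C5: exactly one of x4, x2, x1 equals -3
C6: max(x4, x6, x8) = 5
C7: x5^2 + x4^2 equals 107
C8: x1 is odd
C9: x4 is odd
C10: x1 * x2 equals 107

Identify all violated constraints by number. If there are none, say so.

Constraints 1, 7, and 10 are violated.

C1: x6 = 4, x2 = 12; 4 ≤ 12 (want >)  FAIL
C2: x1 + x2 = 21; 21 mod 3 = 0  OK
C3: x4 - x5 = -3 - 10 = -13  OK
C4: x5^2 + x4^2 = 10^2 + (-3)^2 = 100 + 9 = 109  OK
C5: x4=-3, x2=12, x1=9; 1 of them equals -3  OK
C6: max(-3, 4, 5) = 5  OK
C7: x5^2 + x4^2 = 10^2 + (-3)^2 = 100 + 9 = 109, not 107  FAIL
C8: x1 = 9 is odd  OK
C9: x4 = -3 is odd  OK
C10: x1 * x2 = 9 * 12 = 108, not 107  FAIL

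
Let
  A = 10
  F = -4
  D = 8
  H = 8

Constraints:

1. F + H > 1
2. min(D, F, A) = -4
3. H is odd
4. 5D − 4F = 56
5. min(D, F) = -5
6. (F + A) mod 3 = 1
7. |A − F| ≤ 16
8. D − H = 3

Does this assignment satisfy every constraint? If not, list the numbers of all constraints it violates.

1. F + H = -4 + 8 = 4; 4 > 1  yes
2. min(8, -4, 10) = -4  yes
3. H = 8 is even  no
4. 5D − 4F = 5(8) − 4(-4) = 56  yes
5. min(8, -4) = -4, not -5  no
6. F + A = 6; 6 mod 3 = 0, not 1  no
7. |10 − (-4)| = 14; 14 ≤ 16  yes
8. D − H = 8 − 8 = 0, not 3  no

No — constraints 3, 5, 6, 8 are not satisfied.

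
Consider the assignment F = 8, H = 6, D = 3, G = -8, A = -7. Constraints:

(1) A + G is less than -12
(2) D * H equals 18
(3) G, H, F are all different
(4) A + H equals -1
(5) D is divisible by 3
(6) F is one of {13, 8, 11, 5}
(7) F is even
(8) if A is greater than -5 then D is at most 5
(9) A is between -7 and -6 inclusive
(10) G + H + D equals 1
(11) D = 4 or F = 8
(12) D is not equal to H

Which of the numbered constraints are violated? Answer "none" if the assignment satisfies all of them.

All constraints are satisfied.

(1) A + G = -7 + (-8) = -15; -15 < -12 — holds.
(2) D * H = 3 * 6 = 18 — holds.
(3) values -8, 6, 8 are pairwise distinct — holds.
(4) A + H = -7 + 6 = -1 — holds.
(5) 3 / 3 = 1, so 3 divides 3 — holds.
(6) F = 8 is in {13, 8, 11, 5} — holds.
(7) F = 8 is even — holds.
(8) A = -7, not > -5; antecedent false, conditional vacuously true — holds.
(9) A = -7 lies in [-7, -6] — holds.
(10) G + H + D = -8 + 6 + 3 = 1 — holds.
(11) D = 3 ≠ 4, but F = 8 = 8 (second disjunct) — holds.
(12) D = 3, H = 6; distinct — holds.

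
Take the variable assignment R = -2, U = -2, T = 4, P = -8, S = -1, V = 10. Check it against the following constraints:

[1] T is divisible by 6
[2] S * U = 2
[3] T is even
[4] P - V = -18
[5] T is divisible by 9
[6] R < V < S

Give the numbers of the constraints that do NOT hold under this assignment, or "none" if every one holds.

[1] 4 = 6*0 + 4, so 6 does not divide 4  false
[2] S * U = -1 * (-2) = 2  true
[3] T = 4 is even  true
[4] P - V = -8 - 10 = -18  true
[5] 4 = 9*0 + 4, so 9 does not divide 4  false
[6] values -2, 10, -1; V = 10 is not < S = -1  false

The assignment fails constraints 1, 5, and 6.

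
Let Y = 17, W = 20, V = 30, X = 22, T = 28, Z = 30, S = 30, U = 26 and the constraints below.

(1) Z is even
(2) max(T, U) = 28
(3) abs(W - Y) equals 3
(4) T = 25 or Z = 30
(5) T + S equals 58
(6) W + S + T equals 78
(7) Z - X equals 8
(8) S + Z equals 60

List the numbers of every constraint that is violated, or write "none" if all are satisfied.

The assignment satisfies every constraint.

(1) Z = 30 is even  OK
(2) max(28, 26) = 28  OK
(3) abs(20 - 17) = 3  OK
(4) T = 28 ≠ 25, but Z = 30 = 30 (second disjunct)  OK
(5) T + S = 28 + 30 = 58  OK
(6) W + S + T = 20 + 30 + 28 = 78  OK
(7) Z - X = 30 - 22 = 8  OK
(8) S + Z = 30 + 30 = 60  OK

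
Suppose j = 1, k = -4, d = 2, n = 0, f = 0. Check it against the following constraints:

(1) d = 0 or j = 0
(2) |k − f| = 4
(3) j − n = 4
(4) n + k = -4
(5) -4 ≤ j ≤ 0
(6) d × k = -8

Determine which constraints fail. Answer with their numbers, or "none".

(1) d = 2 ≠ 0 and j = 1 ≠ 0; both disjuncts false — does not hold.
(2) |-4 − 0| = 4 — holds.
(3) j − n = 1 − 0 = 1, not 4 — does not hold.
(4) n + k = 0 + (-4) = -4 — holds.
(5) j = 1 is outside [-4, 0] — does not hold.
(6) d × k = 2 × (-4) = -8 — holds.

Violated: 1, 3, and 5.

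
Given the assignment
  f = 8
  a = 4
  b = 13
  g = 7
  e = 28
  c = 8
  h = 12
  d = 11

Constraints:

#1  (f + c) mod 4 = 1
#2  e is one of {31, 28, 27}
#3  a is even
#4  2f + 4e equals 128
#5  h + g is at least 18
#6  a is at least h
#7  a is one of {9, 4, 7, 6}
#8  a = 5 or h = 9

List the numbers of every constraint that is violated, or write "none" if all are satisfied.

#1 f + c = 16; 16 mod 4 = 0, not 1 — does not hold.
#2 e = 28 is in {31, 28, 27} — holds.
#3 a = 4 is even — holds.
#4 2f + 4e = 2(8) + 4(28) = 128 — holds.
#5 h + g = 12 + 7 = 19; 19 ≥ 18 — holds.
#6 a = 4, h = 12; 4 < 12 (want ≥) — does not hold.
#7 a = 4 is in {9, 4, 7, 6} — holds.
#8 a = 4 ≠ 5 and h = 12 ≠ 9; both disjuncts false — does not hold.

The assignment fails constraints 1, 6, and 8.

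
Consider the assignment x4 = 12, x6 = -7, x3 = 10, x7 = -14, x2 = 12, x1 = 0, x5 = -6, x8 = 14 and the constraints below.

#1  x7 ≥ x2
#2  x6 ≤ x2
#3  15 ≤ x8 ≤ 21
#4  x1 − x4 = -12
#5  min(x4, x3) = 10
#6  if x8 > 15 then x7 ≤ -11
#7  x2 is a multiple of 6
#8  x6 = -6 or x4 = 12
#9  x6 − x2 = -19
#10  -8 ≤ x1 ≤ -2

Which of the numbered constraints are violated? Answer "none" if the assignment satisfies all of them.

No — constraints 1, 3, and 10 are not satisfied.

#1 x7 = -14, x2 = 12; -14 < 12 (want ≥)  ✗
#2 x6 = -7, x2 = 12; -7 ≤ 12  ✓
#3 x8 = 14 is outside [15, 21]  ✗
#4 x1 − x4 = 0 − 12 = -12  ✓
#5 min(12, 10) = 10  ✓
#6 x8 = 14, not > 15; antecedent false, conditional vacuously true  ✓
#7 12 / 6 = 2, so 6 divides 12  ✓
#8 x6 = -7 ≠ -6, but x4 = 12 = 12 (second disjunct)  ✓
#9 x6 − x2 = -7 − 12 = -19  ✓
#10 x1 = 0 is outside [-8, -2]  ✗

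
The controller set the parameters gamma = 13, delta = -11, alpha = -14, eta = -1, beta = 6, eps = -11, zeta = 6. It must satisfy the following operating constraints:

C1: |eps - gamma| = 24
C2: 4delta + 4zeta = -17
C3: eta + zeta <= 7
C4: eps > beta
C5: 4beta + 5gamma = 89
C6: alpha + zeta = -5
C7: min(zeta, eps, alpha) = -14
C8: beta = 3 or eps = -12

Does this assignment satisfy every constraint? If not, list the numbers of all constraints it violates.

C1: |-11 - 13| = 24 — holds.
C2: 4delta + 4zeta = 4(-11) + 4(6) = -20, not -17 — fails.
C3: eta + zeta = -1 + 6 = 5; 5 ≤ 7 — holds.
C4: eps = -11, beta = 6; -11 ≤ 6 (want >) — fails.
C5: 4beta + 5gamma = 4(6) + 5(13) = 89 — holds.
C6: alpha + zeta = -14 + 6 = -8, not -5 — fails.
C7: min(6, -11, -14) = -14 — holds.
C8: beta = 6 ≠ 3 and eps = -11 ≠ -12; both disjuncts false — fails.

Constraints 2, 4, 6, and 8 do not hold.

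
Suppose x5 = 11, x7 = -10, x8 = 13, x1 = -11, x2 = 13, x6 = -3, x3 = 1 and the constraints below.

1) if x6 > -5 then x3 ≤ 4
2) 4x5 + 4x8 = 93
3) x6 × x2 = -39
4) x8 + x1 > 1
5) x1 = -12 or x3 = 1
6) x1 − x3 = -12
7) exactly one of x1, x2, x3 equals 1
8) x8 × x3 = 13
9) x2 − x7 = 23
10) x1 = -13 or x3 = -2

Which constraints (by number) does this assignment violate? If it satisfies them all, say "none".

1) x6 = -3 > -5, so we need x3 ≤ 4; x3 = 1 ≤ 4 — holds.
2) 4x5 + 4x8 = 4(11) + 4(13) = 96, not 93 — fails.
3) x6 × x2 = -3 × 13 = -39 — holds.
4) x8 + x1 = 13 + (-11) = 2; 2 > 1 — holds.
5) x1 = -11 ≠ -12, but x3 = 1 = 1 (second disjunct) — holds.
6) x1 − x3 = -11 − 1 = -12 — holds.
7) x1=-11, x2=13, x3=1; 1 of them equals 1 — holds.
8) x8 × x3 = 13 × 1 = 13 — holds.
9) x2 − x7 = 13 − (-10) = 23 — holds.
10) x1 = -11 ≠ -13 and x3 = 1 ≠ -2; both disjuncts false — fails.

Constraints 2 and 10 are violated.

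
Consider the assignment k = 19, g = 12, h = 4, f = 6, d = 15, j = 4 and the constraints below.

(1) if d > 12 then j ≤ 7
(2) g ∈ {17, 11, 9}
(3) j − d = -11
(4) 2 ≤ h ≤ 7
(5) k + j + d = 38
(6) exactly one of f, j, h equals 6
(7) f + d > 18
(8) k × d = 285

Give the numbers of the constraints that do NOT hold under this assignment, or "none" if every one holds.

Constraint 2 is violated.

(1) d = 15 > 12, so we need j ≤ 7; j = 4 ≤ 7 — holds.
(2) g = 12 is not in {17, 11, 9} — does not hold.
(3) j − d = 4 − 15 = -11 — holds.
(4) h = 4 lies in [2, 7] — holds.
(5) k + j + d = 19 + 4 + 15 = 38 — holds.
(6) f=6, j=4, h=4; 1 of them equals 6 — holds.
(7) f + d = 6 + 15 = 21; 21 > 18 — holds.
(8) k × d = 19 × 15 = 285 — holds.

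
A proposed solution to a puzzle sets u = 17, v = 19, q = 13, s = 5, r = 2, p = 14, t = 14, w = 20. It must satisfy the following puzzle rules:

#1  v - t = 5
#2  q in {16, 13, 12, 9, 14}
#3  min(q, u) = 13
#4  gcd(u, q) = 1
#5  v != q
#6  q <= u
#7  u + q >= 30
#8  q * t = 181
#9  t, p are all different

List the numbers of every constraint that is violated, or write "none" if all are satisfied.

The assignment fails constraints 8 and 9.

#1 v - t = 19 - 14 = 5 — satisfied.
#2 q = 13 is in {16, 13, 12, 9, 14} — satisfied.
#3 min(13, 17) = 13 — satisfied.
#4 gcd(17, 13) = 1 — satisfied.
#5 v = 19, q = 13; distinct — satisfied.
#6 q = 13, u = 17; 13 ≤ 17 — satisfied.
#7 u + q = 17 + 13 = 30; 30 ≥ 30 — satisfied.
#8 q * t = 13 * 14 = 182, not 181 — violated.
#9 t = p = 14, not all different — violated.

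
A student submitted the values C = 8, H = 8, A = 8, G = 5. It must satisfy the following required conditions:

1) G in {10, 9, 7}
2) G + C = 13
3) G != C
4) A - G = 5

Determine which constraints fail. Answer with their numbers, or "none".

1) G = 5 is not in {10, 9, 7}  false
2) G + C = 5 + 8 = 13  true
3) G = 5, C = 8; distinct  true
4) A - G = 8 - 5 = 3, not 5  false

Constraints 1, 4 are violated.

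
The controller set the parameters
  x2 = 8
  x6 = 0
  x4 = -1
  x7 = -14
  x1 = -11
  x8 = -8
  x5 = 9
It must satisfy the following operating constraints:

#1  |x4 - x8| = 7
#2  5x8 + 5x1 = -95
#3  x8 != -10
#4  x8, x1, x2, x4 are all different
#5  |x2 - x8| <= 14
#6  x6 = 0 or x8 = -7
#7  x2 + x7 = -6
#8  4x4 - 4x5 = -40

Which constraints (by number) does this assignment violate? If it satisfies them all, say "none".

#1 |-1 - (-8)| = 7  yes
#2 5x8 + 5x1 = 5(-8) + 5(-11) = -95  yes
#3 x8 = -8, and -8 ≠ -10  yes
#4 values -8, -11, 8, -1 are pairwise distinct  yes
#5 |8 - (-8)| = 16; 16 > 14, exceeds bound 14  no
#6 x6 = 0 = 0 (first disjunct)  yes
#7 x2 + x7 = 8 + (-14) = -6  yes
#8 4x4 - 4x5 = 4(-1) - 4(9) = -40  yes

Violated: 5.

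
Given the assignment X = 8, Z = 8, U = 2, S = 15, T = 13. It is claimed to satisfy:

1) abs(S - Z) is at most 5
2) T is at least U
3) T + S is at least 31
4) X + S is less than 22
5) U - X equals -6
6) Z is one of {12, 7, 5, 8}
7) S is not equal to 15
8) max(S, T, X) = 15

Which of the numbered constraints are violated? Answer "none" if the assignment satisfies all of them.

Constraints 1, 3, 4, 7 do not hold.

1) abs(15 - 8) = 7; 7 > 5, exceeds bound 5 — violated.
2) T = 13, U = 2; 13 ≥ 2 — satisfied.
3) T + S = 13 + 15 = 28; 28 < 31, bound 31 not met — violated.
4) X + S = 8 + 15 = 23; 23 ≥ 22, bound 22 not met — violated.
5) U - X = 2 - 8 = -6 — satisfied.
6) Z = 8 is in {12, 7, 5, 8} — satisfied.
7) S = 15, but 15 is required to differ — violated.
8) max(15, 13, 8) = 15 — satisfied.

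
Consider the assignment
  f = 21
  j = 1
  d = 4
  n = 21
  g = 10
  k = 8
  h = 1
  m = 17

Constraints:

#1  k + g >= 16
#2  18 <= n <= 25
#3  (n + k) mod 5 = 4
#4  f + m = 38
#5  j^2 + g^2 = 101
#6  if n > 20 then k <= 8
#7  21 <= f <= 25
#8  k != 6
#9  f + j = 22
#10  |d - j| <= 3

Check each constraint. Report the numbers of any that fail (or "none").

#1 k + g = 8 + 10 = 18; 18 ≥ 16 — holds.
#2 n = 21 lies in [18, 25] — holds.
#3 n + k = 29; 29 mod 5 = 4 — holds.
#4 f + m = 21 + 17 = 38 — holds.
#5 j^2 + g^2 = 1^2 + 10^2 = 1 + 100 = 101 — holds.
#6 n = 21 > 20, so we need k ≤ 8; k = 8 ≤ 8 — holds.
#7 f = 21 lies in [21, 25] — holds.
#8 k = 8, and 8 ≠ 6 — holds.
#9 f + j = 21 + 1 = 22 — holds.
#10 |4 - 1| = 3; 3 ≤ 3 — holds.

The assignment satisfies every constraint.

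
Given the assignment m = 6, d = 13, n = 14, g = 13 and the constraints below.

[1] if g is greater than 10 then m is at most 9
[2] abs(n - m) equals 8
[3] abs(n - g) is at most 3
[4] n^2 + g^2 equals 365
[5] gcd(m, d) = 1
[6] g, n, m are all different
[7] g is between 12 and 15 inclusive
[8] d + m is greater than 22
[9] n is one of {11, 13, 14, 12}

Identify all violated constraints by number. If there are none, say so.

[1] g = 13 > 10, so we need m ≤ 9; m = 6 ≤ 9  holds
[2] abs(14 - 6) = 8  holds
[3] abs(14 - 13) = 1; 1 ≤ 3  holds
[4] n^2 + g^2 = 14^2 + 13^2 = 196 + 169 = 365  holds
[5] gcd(6, 13) = 1  holds
[6] values 13, 14, 6 are pairwise distinct  holds
[7] g = 13 lies in [12, 15]  holds
[8] d + m = 13 + 6 = 19; 19 ≤ 22, bound 22 not met  fails
[9] n = 14 is in {11, 13, 14, 12}  holds

Constraint 8 does not hold.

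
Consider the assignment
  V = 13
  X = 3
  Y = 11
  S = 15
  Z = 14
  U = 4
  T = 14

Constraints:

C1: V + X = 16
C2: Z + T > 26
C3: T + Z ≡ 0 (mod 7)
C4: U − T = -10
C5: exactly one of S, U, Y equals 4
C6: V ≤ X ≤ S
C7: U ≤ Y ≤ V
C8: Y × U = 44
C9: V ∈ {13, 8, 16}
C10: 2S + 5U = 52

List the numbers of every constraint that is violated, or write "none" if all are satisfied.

Constraints 6 and 10 are violated.

C1: V + X = 13 + 3 = 16  ✔
C2: Z + T = 14 + 14 = 28; 28 > 26  ✔
C3: T + Z = 28; 28 mod 7 = 0  ✔
C4: U − T = 4 − 14 = -10  ✔
C5: S=15, U=4, Y=11; 1 of them equals 4  ✔
C6: values 13, 3, 15; V = 13 is not ≤ X = 3  ✘
C7: values 4 ≤ 11 ≤ 13  ✔
C8: Y × U = 11 × 4 = 44  ✔
C9: V = 13 is in {13, 8, 16}  ✔
C10: 2S + 5U = 2(15) + 5(4) = 50, not 52  ✘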